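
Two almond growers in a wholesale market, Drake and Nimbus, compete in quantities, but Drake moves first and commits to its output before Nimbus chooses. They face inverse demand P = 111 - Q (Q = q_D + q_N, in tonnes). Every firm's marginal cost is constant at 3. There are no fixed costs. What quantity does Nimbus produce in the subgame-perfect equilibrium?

27

Solve by backward induction. Given q_D, the follower Nimbus maximises π_N = (111 - q_D - q_N)q_N - 3q_N.
Follower FOC: 108 - q_D - 2q_N = 0, so q_N(q_D) = (108 - q_D)/2.
Drake substitutes q_N(q_D) into its own profit: π_D = q_D(111 - q_D - (108 - q_D)/2) - 3q_D = (57 - (1/2)q_D)q_D - 3q_D.
Leader FOC: 54 - q_D = 0, so q_D = 54.
Then q_N = (108 - 54)/2 = 27.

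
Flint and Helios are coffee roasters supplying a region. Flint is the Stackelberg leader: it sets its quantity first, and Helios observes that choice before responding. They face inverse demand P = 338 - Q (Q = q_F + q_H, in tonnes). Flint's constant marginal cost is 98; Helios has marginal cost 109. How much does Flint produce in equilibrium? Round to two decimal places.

125.50

The follower Helios best-responds to any q_F: π_H = (338 - Q)q_H - 109q_H.
∂π_H/∂q_H = 229 - q_F - 2q_H = 0 gives the reaction function q_H = (229 - q_F)/2.
Flint substitutes q_H(q_F) into its own profit: π_F = q_F(338 - q_F - (229 - q_F)/2) - 98q_F = (447/2 - (1/2)q_F)q_F - 98q_F.
Maximising: ∂π_F/∂q_F = 251/2 - q_F = 0, giving q_F = 251/2.
Then q_H = (229 - 251/2)/2 = 207/4.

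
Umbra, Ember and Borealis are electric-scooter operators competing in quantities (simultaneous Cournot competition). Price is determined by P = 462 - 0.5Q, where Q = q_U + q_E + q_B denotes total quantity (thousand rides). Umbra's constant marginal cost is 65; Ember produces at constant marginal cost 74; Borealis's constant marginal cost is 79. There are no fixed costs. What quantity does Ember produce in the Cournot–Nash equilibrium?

192

Umbra's profit: π_U = (462 - 0.5Q)q_U - (65q_U). Setting ∂π_U/∂q_U = 0: 397 - q_U - (1/2)(q_E + q_B) = 0.
Ember's profit: π_E = (462 - 0.5Q)q_E - (74q_E). Setting ∂π_E/∂q_E = 0: 388 - q_E - (1/2)(q_U + q_B) = 0.
Borealis's profit: π_B = (462 - 0.5Q)q_B - (79q_B). Setting ∂π_B/∂q_B = 0: 383 - q_B - (1/2)(q_U + q_E) = 0.
Adding the 3 conditions: 1168 − Q − Q = 0, i.e. Q = 584.
Back-substituting: q_U = (397 − 292)/(1/2) = 210, q_E = (388 − 292)/(1/2) = 192, q_B = (383 − 292)/(1/2) = 182.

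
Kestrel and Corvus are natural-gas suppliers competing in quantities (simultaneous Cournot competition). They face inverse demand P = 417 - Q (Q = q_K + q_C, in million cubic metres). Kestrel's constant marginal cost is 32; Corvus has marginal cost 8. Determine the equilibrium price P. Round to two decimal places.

Kestrel's profit: π_K = (417 - Q)q_K - (32q_K). Setting ∂π_K/∂q_K = 0: 385 - 2q_K - (q_C) = 0.
Corvus's profit: π_C = (417 - Q)q_C - (8q_C). Setting ∂π_C/∂q_C = 0: 409 - 2q_C - (q_K) = 0.
Rearranging gives the reaction functions q_K = (385 - q_C)/2 and q_C = (409 - q_K)/2.
Substituting one into the other gives q_K = 361/3 and q_C = 433/3.
Total output Q = 794/3, so price P = 417 - 794/3 = 457/3.

152.33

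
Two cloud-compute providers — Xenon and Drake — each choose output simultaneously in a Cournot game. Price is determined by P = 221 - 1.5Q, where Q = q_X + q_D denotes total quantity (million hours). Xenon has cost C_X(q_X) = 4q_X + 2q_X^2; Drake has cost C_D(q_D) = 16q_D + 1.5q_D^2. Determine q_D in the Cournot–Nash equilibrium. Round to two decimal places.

27.91

Xenon's profit: π_X = (221 - 1.5Q)q_X - (4q_X + 2q_X²). Setting ∂π_X/∂q_X = 0: 217 - 7q_X - (3/2)(q_D) = 0.
Drake's first-order condition: 205 - 6q_D - (3/2)(q_X) = 0.
Rearranging gives the reaction functions q_X = (217 - (3/2)q_D)/7 and q_D = (205 - (3/2)q_X)/6.
Solving the pair: q_X = 1326/53, q_D = 27.9119.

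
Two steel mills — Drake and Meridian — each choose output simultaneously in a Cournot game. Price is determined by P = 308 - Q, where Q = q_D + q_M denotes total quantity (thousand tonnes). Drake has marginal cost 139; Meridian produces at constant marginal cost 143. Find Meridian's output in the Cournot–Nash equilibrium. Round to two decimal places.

53.67

Drake's profit: π_D = (308 - Q)q_D - (139q_D). Setting ∂π_D/∂q_D = 0: 169 - 2q_D - (q_M) = 0.
Meridian's first-order condition: 165 - 2q_M - (q_D) = 0.
Best responses: q_D = (169 - q_M)/2, q_M = (165 - q_D)/2.
Substituting one into the other gives q_D = 173/3 and q_M = 161/3.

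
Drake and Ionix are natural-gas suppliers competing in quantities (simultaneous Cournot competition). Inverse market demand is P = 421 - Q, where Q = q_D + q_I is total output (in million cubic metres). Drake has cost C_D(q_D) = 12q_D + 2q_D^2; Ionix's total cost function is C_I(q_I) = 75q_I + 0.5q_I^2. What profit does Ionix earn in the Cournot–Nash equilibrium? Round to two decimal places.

Drake's profit: π_D = (421 - Q)q_D - (12q_D + 2q_D²). Setting ∂π_D/∂q_D = 0: 409 - 6q_D - (q_I) = 0.
Ionix's first-order condition: 346 - 3q_I - (q_D) = 0.
Best responses: q_D = (409 - q_I)/6, q_I = (346 - q_D)/3.
Substituting one into the other gives q_D = 881/17 and q_I = 1667/17.
Price P = 421 - 149.8824 = 271.1176.
Ionix's profit: 271.1176·(1667/17) - 75·(1667/17) - (1/2)(1667/17)² = 14423.2993.

14423.30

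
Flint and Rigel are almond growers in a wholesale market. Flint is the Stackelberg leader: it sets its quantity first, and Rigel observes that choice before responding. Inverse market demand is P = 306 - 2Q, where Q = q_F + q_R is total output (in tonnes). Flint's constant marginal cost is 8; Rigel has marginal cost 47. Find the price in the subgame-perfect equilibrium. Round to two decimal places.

The follower Rigel best-responds to any q_F: π_R = (306 - 2Q)q_R - 47q_R.
Setting the follower's marginal profit to zero, 259 - 2q_F - 4q_R = 0, i.e. q_R = (259 - 2q_F)/4.
The leader anticipates this reaction. Substituting into P = 306 - 2Q gives P = 353/2 - q_F, so π_F = (353/2 - q_F)q_F - 8q_F.
Leader FOC: 337/2 - 2q_F = 0, so q_F = 337/4.
Then q_R = (259 - 2·(337/4))/4 = 181/8.
Total output Q = 855/8, so price P = 306 - 2·(855/8) = 369/4.

92.25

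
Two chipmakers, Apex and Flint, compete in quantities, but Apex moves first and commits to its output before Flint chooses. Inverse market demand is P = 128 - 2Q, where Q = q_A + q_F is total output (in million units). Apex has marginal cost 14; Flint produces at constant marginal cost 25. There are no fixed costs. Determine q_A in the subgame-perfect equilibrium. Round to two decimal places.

Solve by backward induction. Given q_A, the follower Flint maximises π_F = (128 - 2q_A - 2q_F)q_F - 25q_F.
∂π_F/∂q_F = 103 - 2q_A - 4q_F = 0 gives the reaction function q_F = (103 - 2q_A)/4.
The leader anticipates this reaction. Substituting into P = 128 - 2Q gives P = 153/2 - q_A, so π_A = (153/2 - q_A)q_A - 14q_A.
The leader's first-order condition 125/2 - 2q_A = 0 yields q_A = 125/4.
Then q_F = (103 - 2·(125/4))/4 = 81/8.

31.25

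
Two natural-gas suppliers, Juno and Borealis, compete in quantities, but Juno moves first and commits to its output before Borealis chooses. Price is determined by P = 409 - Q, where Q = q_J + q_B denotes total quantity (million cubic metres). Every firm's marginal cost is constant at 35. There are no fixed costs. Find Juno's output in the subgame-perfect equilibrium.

The follower Borealis best-responds to any q_J: π_B = (409 - Q)q_B - 35q_B.
∂π_B/∂q_B = 374 - q_J - 2q_B = 0 gives the reaction function q_B = (374 - q_J)/2.
The leader anticipates this reaction. Substituting into P = 409 - Q gives P = 222 - (1/2)q_J, so π_J = (222 - (1/2)q_J)q_J - 35q_J.
Leader FOC: 187 - q_J = 0, so q_J = 187.
Then q_B = (374 - 187)/2 = 187/2.

187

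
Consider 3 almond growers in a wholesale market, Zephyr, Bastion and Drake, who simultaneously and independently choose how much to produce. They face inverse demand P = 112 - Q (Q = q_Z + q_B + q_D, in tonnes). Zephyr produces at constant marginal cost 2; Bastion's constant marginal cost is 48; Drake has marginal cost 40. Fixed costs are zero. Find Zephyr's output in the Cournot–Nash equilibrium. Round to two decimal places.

Zephyr's profit: π_Z = (112 - Q)q_Z - (2q_Z). Setting ∂π_Z/∂q_Z = 0: 110 - 2q_Z - (q_B + q_D) = 0.
Bastion's profit: π_B = (112 - Q)q_B - (48q_B). Setting ∂π_B/∂q_B = 0: 64 - 2q_B - (q_Z + q_D) = 0.
Drake's profit: π_D = (112 - Q)q_D - (40q_D). Setting ∂π_D/∂q_D = 0: 72 - 2q_D - (q_Z + q_B) = 0.
Adding the 3 conditions: 246 − 2Q − 2Q = 0, i.e. Q = 123/2.
Back-substituting: q_Z = (110 − 123/2) = 97/2, q_B = (64 − 123/2) = 5/2, q_D = (72 − 123/2) = 21/2.

48.50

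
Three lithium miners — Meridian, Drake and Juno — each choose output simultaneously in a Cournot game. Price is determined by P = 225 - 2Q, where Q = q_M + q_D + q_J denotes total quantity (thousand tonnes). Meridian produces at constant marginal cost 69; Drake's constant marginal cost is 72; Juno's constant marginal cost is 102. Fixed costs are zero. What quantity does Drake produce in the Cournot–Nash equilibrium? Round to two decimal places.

Meridian's profit: π_M = (225 - 2Q)q_M - (69q_M). Setting ∂π_M/∂q_M = 0: 156 - 4q_M - 2(q_D + q_J) = 0.
Drake's first-order condition: 153 - 4q_D - 2(q_M + q_J) = 0.
Juno's profit: π_J = (225 - 2Q)q_J - (102q_J). Setting ∂π_J/∂q_J = 0: 123 - 4q_J - 2(q_M + q_D) = 0.
Adding the 3 conditions: 432 − 4Q − 4Q = 0, i.e. Q = 54.
Back-substituting: q_M = (156 − 108)/2 = 24, q_D = (153 − 108)/2 = 45/2, q_J = (123 − 108)/2 = 15/2.

22.50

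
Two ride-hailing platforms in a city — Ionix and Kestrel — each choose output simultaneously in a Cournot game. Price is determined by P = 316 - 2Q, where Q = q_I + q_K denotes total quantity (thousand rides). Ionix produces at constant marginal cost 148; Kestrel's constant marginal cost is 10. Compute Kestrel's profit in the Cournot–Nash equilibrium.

10952

Ionix's profit: π_I = (316 - 2Q)q_I - (148q_I). Setting ∂π_I/∂q_I = 0: 168 - 4q_I - 2(q_K) = 0.
Kestrel's profit: π_K = (316 - 2Q)q_K - (10q_K). Setting ∂π_K/∂q_K = 0: 306 - 4q_K - 2(q_I) = 0.
Best responses: q_I = (168 - 2q_K)/4, q_K = (306 - 2q_I)/4.
Solving the pair: q_I = 5, q_K = 74.
Price P = 316 - 2·79 = 158.
Kestrel's profit: (158 - 10)·74 = 10952.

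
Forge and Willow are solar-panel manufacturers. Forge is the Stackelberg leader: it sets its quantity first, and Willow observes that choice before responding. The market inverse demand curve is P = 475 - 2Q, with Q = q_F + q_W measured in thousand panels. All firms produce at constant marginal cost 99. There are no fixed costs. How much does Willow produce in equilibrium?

47

The follower Willow best-responds to any q_F: π_W = (475 - 2Q)q_W - 99q_W.
Follower FOC: 376 - 2q_F - 4q_W = 0, so q_W(q_F) = (376 - 2q_F)/4.
Forge substitutes q_W(q_F) into its own profit: π_F = q_F(475 - 2q_F - (376 - 2q_F)/2) - 99q_F = (287 - q_F)q_F - 99q_F.
Leader FOC: 188 - 2q_F = 0, so q_F = 94.
Then q_W = (376 - 2·94)/4 = 47.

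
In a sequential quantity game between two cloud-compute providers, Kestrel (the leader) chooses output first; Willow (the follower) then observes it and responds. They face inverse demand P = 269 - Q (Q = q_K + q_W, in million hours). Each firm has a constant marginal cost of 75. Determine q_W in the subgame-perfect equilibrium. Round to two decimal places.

48.50

Solve by backward induction. Given q_K, the follower Willow maximises π_W = (269 - q_K - q_W)q_W - 75q_W.
Follower FOC: 194 - q_K - 2q_W = 0, so q_W(q_K) = (194 - q_K)/2.
Kestrel substitutes q_W(q_K) into its own profit: π_K = q_K(269 - q_K - (194 - q_K)/2) - 75q_K = (172 - (1/2)q_K)q_K - 75q_K.
Leader FOC: 97 - q_K = 0, so q_K = 97.
Then q_W = (194 - 97)/2 = 97/2.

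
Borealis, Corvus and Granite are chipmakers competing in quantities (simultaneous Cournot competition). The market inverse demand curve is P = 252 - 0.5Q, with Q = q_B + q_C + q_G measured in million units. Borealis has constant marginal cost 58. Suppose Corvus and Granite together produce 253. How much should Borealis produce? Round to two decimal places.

67.50

With rivals' combined output fixed at 253, Borealis's profit is π_B = (252 - (1/2)·253 - (1/2)q_B)q_B - (58q_B) = (251/2 - (1/2)q_B)q_B - (58q_B).
∂π_B/∂q_B = 135/2 - q_B = 0, so q_B = 135/2.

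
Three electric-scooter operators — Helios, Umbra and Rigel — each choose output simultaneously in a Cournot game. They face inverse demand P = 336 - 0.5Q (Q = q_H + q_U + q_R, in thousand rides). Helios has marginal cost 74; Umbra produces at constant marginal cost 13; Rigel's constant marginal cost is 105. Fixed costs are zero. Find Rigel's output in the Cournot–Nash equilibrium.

Helios's profit: π_H = (336 - 0.5Q)q_H - (74q_H). Setting ∂π_H/∂q_H = 0: 262 - q_H - (1/2)(q_U + q_R) = 0.
Umbra's profit: π_U = (336 - 0.5Q)q_U - (13q_U). Setting ∂π_U/∂q_U = 0: 323 - q_U - (1/2)(q_H + q_R) = 0.
Rigel's first-order condition: 231 - q_R - (1/2)(q_H + q_U) = 0.
Adding the 3 first-order conditions: 816 − 2Q = 0, so Q = 408.
Back-substituting: q_H = (262 − 204)/(1/2) = 116, q_U = (323 − 204)/(1/2) = 238, q_R = (231 − 204)/(1/2) = 54.

54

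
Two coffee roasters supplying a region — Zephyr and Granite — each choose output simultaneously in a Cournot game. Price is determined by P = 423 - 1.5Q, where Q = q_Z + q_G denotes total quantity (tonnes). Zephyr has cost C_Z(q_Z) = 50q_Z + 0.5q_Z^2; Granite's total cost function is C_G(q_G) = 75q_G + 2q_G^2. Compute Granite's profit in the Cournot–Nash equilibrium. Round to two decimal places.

3658.32

Zephyr's profit: π_Z = (423 - 1.5Q)q_Z - (50q_Z + (1/2)q_Z²). Setting ∂π_Z/∂q_Z = 0: 373 - 4q_Z - (3/2)(q_G) = 0.
Granite's profit: π_G = (423 - 1.5Q)q_G - (75q_G + 2q_G²). Setting ∂π_G/∂q_G = 0: 348 - 7q_G - (3/2)(q_Z) = 0.
Best responses: q_Z = (373 - (3/2)q_G)/4, q_G = (348 - (3/2)q_Z)/7.
Substituting one into the other gives q_Z = 81.1262 and q_G = 32.3301.
Price P = 423 - (3/2)·113.4563 = 252.8155.
Granite's profit: 252.8155·32.3301 - 75·32.3301 - 2·32.3301² = 3658.3231.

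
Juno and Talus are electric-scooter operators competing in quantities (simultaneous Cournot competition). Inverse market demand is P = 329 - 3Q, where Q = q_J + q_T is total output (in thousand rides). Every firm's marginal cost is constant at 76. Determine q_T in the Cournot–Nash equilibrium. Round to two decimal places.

28.11

A representative firm's profit is π_i = q_i(329 - 3Q) - 76q_i.
Setting ∂π_i/∂q_i = 0 with rivals' quantities fixed: 253 - 6q_i - 3q_j = 0.
With identical firms every q_j equals q_i, so q_j = q_i and 253 = 9q_i, giving q_i = 253/9.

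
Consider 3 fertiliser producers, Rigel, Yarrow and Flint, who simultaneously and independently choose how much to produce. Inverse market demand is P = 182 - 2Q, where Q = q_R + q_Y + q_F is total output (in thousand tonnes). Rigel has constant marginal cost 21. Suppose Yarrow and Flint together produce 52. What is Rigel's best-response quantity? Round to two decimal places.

With rivals' combined output fixed at 52, Rigel's profit is π_R = (182 - 2·52 - 2q_R)q_R - (21q_R) = (78 - 2q_R)q_R - (21q_R).
∂π_R/∂q_R = 57 - 4q_R = 0, so q_R = 57/4.

14.25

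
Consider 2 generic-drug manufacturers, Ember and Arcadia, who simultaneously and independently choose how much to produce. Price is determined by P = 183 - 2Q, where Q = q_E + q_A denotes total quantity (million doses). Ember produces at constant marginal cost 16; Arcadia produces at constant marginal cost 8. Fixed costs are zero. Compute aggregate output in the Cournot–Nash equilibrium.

57

Ember's profit: π_E = (183 - 2Q)q_E - (16q_E). Setting ∂π_E/∂q_E = 0: 167 - 4q_E - 2(q_A) = 0.
Arcadia's profit: π_A = (183 - 2Q)q_A - (8q_A). Setting ∂π_A/∂q_A = 0: 175 - 4q_A - 2(q_E) = 0.
So q_E = (167 - 2q_A)/4 and q_A = (175 - 2q_E)/4.
Substituting one into the other gives q_E = 53/2 and q_A = 61/2.
Total output Q = 53/2 + 61/2 = 57.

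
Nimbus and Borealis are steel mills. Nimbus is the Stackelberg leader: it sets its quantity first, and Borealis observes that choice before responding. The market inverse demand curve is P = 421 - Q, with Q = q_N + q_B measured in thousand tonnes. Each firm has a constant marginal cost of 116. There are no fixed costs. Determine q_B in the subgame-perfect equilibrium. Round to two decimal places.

The follower Borealis best-responds to any q_N: π_B = (421 - Q)q_B - 116q_B.
∂π_B/∂q_B = 305 - q_N - 2q_B = 0 gives the reaction function q_B = (305 - q_N)/2.
The leader anticipates this reaction. Substituting into P = 421 - Q gives P = 537/2 - (1/2)q_N, so π_N = (537/2 - (1/2)q_N)q_N - 116q_N.
The leader's first-order condition 305/2 - q_N = 0 yields q_N = 305/2.
Then q_B = (305 - 305/2)/2 = 305/4.

76.25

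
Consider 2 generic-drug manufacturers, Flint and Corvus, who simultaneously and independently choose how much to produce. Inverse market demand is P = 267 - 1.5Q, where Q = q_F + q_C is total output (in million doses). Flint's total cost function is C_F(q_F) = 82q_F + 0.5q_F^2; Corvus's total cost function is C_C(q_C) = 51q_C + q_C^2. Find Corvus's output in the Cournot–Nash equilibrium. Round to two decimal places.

Flint's profit: π_F = (267 - 1.5Q)q_F - (82q_F + (1/2)q_F²). Setting ∂π_F/∂q_F = 0: 185 - 4q_F - (3/2)(q_C) = 0.
Corvus's profit: π_C = (267 - 1.5Q)q_C - (51q_C + q_C²). Setting ∂π_C/∂q_C = 0: 216 - 5q_C - (3/2)(q_F) = 0.
Best responses: q_F = (185 - (3/2)q_C)/4, q_C = (216 - (3/2)q_F)/5.
Solving the pair: q_F = 33.8592, q_C = 33.0423.

33.04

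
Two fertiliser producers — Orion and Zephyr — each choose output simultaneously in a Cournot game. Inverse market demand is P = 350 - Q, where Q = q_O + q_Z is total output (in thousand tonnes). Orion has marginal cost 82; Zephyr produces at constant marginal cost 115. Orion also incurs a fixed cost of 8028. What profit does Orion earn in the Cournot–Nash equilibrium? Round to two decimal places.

Orion's profit: π_O = (350 - Q)q_O - (82q_O). Setting ∂π_O/∂q_O = 0: 268 - 2q_O - (q_Z) = 0.
Zephyr's profit: π_Z = (350 - Q)q_Z - (115q_Z). Setting ∂π_Z/∂q_Z = 0: 235 - 2q_Z - (q_O) = 0.
So q_O = (268 - q_Z)/2 and q_Z = (235 - q_O)/2.
Solving the pair: q_O = 301/3, q_Z = 202/3.
Price P = 350 - 503/3 = 547/3.
Orion's profit: (547/3 - 82)·(301/3) - 8028 = 2038.7778.

2038.78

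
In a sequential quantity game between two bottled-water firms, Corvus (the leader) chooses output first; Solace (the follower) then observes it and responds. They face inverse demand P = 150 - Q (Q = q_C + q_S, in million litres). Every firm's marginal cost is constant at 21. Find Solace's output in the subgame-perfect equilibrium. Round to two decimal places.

32.25

The follower Solace best-responds to any q_C: π_S = (150 - Q)q_S - 21q_S.
Setting the follower's marginal profit to zero, 129 - q_C - 2q_S = 0, i.e. q_S = (129 - q_C)/2.
The leader anticipates this reaction. Substituting into P = 150 - Q gives P = 171/2 - (1/2)q_C, so π_C = (171/2 - (1/2)q_C)q_C - 21q_C.
Maximising: ∂π_C/∂q_C = 129/2 - q_C = 0, giving q_C = 129/2.
Then q_S = (129 - 129/2)/2 = 129/4.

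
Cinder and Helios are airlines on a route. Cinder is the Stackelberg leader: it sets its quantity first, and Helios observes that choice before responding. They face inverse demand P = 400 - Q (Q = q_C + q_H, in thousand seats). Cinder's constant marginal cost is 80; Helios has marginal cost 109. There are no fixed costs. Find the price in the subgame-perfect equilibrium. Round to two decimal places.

167.25

Solve by backward induction. Given q_C, the follower Helios maximises π_H = (400 - q_C - q_H)q_H - 109q_H.
Setting the follower's marginal profit to zero, 291 - q_C - 2q_H = 0, i.e. q_H = (291 - q_C)/2.
Cinder substitutes q_H(q_C) into its own profit: π_C = q_C(400 - q_C - (291 - q_C)/2) - 80q_C = (509/2 - (1/2)q_C)q_C - 80q_C.
Leader FOC: 349/2 - q_C = 0, so q_C = 349/2.
Then q_H = (291 - 349/2)/2 = 233/4.
Total output Q = 931/4, so price P = 400 - 931/4 = 669/4.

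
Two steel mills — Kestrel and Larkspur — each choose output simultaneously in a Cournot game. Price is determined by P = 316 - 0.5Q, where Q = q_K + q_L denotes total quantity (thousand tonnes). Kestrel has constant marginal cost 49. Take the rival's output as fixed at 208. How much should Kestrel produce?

With the rival's output fixed at 208, Kestrel's profit is π_K = (316 - (1/2)·208 - (1/2)q_K)q_K - (49q_K) = (212 - (1/2)q_K)q_K - (49q_K).
∂π_K/∂q_K = 163 - q_K = 0, so q_K = 163.

163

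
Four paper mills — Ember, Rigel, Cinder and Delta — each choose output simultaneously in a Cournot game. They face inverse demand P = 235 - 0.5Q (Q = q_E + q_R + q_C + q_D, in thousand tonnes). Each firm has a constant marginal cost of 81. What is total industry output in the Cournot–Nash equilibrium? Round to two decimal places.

Each firm earns π_i = (235 - 0.5Q)q_i - 81q_i.
Setting ∂π_i/∂q_i = 0 with rivals' quantities fixed: 154 - q_i - (1/2)·Σ_{j≠i} q_j = 0.
With identical firms every q_j equals q_i, so Σ_{j≠i} q_j = 3q_i and 154 = (5/2)q_i, giving q_i = 308/5.
Total output Q = 308/5 + 308/5 + 308/5 + 308/5 = 1232/5.

246.40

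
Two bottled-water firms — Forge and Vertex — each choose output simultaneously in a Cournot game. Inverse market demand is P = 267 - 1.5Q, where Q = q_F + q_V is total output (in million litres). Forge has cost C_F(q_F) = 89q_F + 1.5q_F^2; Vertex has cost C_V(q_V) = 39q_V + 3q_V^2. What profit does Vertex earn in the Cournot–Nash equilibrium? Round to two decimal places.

2036.88

Forge's profit: π_F = (267 - 1.5Q)q_F - (89q_F + (3/2)q_F²). Setting ∂π_F/∂q_F = 0: 178 - 6q_F - (3/2)(q_V) = 0.
Vertex's profit: π_V = (267 - 1.5Q)q_V - (39q_V + 3q_V²). Setting ∂π_V/∂q_V = 0: 228 - 9q_V - (3/2)(q_F) = 0.
So q_F = (178 - (3/2)q_V)/6 and q_V = (228 - (3/2)q_F)/9.
Substituting one into the other gives q_F = 560/23 and q_V = 1468/69.
Price P = 267 - (3/2)·45.6232 = 198.5652.
Vertex's profit: 198.5652·(1468/69) - 39·(1468/69) - 3(1468/69)² = 2036.8847.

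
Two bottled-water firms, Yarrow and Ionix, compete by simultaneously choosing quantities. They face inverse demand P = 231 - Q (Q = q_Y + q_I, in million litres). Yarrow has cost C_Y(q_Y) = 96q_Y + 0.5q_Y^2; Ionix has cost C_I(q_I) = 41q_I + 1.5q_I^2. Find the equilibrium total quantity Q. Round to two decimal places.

65.71

Yarrow's profit: π_Y = (231 - Q)q_Y - (96q_Y + (1/2)q_Y²). Setting ∂π_Y/∂q_Y = 0: 135 - 3q_Y - (q_I) = 0.
Ionix's profit: π_I = (231 - Q)q_I - (41q_I + (3/2)q_I²). Setting ∂π_I/∂q_I = 0: 190 - 5q_I - (q_Y) = 0.
Best responses: q_Y = (135 - q_I)/3, q_I = (190 - q_Y)/5.
Solving the pair: q_Y = 485/14, q_I = 435/14.
Total output Q = 485/14 + 435/14 = 460/7.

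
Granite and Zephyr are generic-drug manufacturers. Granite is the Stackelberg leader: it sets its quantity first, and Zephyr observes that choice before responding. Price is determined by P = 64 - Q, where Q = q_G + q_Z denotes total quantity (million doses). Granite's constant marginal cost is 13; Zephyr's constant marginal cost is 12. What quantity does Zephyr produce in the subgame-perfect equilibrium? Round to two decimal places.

13.50

Solve by backward induction. Given q_G, the follower Zephyr maximises π_Z = (64 - q_G - q_Z)q_Z - 12q_Z.
Setting the follower's marginal profit to zero, 52 - q_G - 2q_Z = 0, i.e. q_Z = (52 - q_G)/2.
Granite substitutes q_Z(q_G) into its own profit: π_G = q_G(64 - q_G - (52 - q_G)/2) - 13q_G = (38 - (1/2)q_G)q_G - 13q_G.
Maximising: ∂π_G/∂q_G = 25 - q_G = 0, giving q_G = 25.
Then q_Z = (52 - 25)/2 = 27/2.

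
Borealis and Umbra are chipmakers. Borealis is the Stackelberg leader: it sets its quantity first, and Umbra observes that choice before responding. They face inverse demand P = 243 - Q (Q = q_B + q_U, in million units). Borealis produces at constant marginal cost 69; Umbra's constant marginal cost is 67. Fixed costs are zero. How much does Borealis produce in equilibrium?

Solve by backward induction. Given q_B, the follower Umbra maximises π_U = (243 - q_B - q_U)q_U - 67q_U.
∂π_U/∂q_U = 176 - q_B - 2q_U = 0 gives the reaction function q_U = (176 - q_B)/2.
The leader anticipates this reaction. Substituting into P = 243 - Q gives P = 155 - (1/2)q_B, so π_B = (155 - (1/2)q_B)q_B - 69q_B.
Maximising: ∂π_B/∂q_B = 86 - q_B = 0, giving q_B = 86.
Then q_U = (176 - 86)/2 = 45.

86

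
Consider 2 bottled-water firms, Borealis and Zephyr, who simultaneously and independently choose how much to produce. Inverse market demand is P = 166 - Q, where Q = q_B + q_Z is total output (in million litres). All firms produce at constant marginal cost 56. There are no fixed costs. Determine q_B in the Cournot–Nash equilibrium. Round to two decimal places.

Each firm earns π_i = (166 - Q)q_i - 56q_i.
First-order condition (treating rivals' output as given): 110 - 2q_i - q_j = 0.
By symmetry each firm produces the same amount; substituting q_j = q_i yields q_i = 110/3.

36.67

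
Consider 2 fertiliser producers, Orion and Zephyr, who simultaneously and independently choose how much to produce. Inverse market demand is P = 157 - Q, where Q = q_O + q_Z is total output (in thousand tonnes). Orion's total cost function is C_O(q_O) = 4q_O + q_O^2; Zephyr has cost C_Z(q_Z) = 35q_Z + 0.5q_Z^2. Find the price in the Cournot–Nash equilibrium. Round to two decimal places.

95.91

Orion's profit: π_O = (157 - Q)q_O - (4q_O + q_O²). Setting ∂π_O/∂q_O = 0: 153 - 4q_O - (q_Z) = 0.
Zephyr's profit: π_Z = (157 - Q)q_Z - (35q_Z + (1/2)q_Z²). Setting ∂π_Z/∂q_Z = 0: 122 - 3q_Z - (q_O) = 0.
Best responses: q_O = (153 - q_Z)/4, q_Z = (122 - q_O)/3.
Substituting one into the other gives q_O = 337/11 and q_Z = 335/11.
Total output Q = 672/11, so price P = 157 - 672/11 = 1055/11.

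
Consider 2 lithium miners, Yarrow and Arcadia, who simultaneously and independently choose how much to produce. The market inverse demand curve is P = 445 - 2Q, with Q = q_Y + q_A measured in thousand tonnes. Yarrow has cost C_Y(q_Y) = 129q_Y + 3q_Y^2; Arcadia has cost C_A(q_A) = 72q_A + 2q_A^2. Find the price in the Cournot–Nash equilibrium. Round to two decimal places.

Yarrow's profit: π_Y = (445 - 2Q)q_Y - (129q_Y + 3q_Y²). Setting ∂π_Y/∂q_Y = 0: 316 - 10q_Y - 2(q_A) = 0.
Arcadia's profit: π_A = (445 - 2Q)q_A - (72q_A + 2q_A²). Setting ∂π_A/∂q_A = 0: 373 - 8q_A - 2(q_Y) = 0.
So q_Y = (316 - 2q_A)/10 and q_A = (373 - 2q_Y)/8.
Solving the pair: q_Y = 891/38, q_A = 1549/38.
Total output Q = 1220/19, so price P = 445 - 2·(1220/19) = 316.5789.

316.58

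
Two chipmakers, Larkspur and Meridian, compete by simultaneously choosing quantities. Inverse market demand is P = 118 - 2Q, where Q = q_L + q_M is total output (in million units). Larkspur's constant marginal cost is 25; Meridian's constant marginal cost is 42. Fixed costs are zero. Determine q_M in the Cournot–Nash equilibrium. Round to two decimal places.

Larkspur's profit: π_L = (118 - 2Q)q_L - (25q_L). Setting ∂π_L/∂q_L = 0: 93 - 4q_L - 2(q_M) = 0.
Meridian's first-order condition: 76 - 4q_M - 2(q_L) = 0.
Best responses: q_L = (93 - 2q_M)/4, q_M = (76 - 2q_L)/4.
Substituting one into the other gives q_L = 55/3 and q_M = 59/6.

9.83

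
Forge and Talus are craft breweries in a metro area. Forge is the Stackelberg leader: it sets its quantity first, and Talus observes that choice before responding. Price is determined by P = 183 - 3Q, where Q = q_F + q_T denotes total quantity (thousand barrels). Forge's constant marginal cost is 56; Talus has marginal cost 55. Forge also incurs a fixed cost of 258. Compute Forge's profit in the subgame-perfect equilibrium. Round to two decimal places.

Solve by backward induction. Given q_F, the follower Talus maximises π_T = (183 - 3q_F - 3q_T)q_T - 55q_T.
∂π_T/∂q_T = 128 - 3q_F - 6q_T = 0 gives the reaction function q_T = (128 - 3q_F)/6.
Forge substitutes q_T(q_F) into its own profit: π_F = q_F(183 - 3q_F - (128 - 3q_F)/2) - 56q_F = (119 - (3/2)q_F)q_F - 56q_F.
The leader's first-order condition 63 - 3q_F = 0 yields q_F = 21.
Then q_T = (128 - 3·21)/6 = 65/6.
Price P = 183 - 3·(191/6) = 175/2.
Forge's profit: (175/2 - 56)·21 - 258 = 807/2.

403.50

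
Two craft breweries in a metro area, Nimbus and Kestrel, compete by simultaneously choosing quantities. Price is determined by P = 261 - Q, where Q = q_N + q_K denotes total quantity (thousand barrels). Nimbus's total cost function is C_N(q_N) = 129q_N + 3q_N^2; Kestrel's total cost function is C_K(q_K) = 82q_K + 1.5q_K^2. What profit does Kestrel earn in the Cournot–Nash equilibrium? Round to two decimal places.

2777.78

Nimbus's profit: π_N = (261 - Q)q_N - (129q_N + 3q_N²). Setting ∂π_N/∂q_N = 0: 132 - 8q_N - (q_K) = 0.
Kestrel's profit: π_K = (261 - Q)q_K - (82q_K + (3/2)q_K²). Setting ∂π_K/∂q_K = 0: 179 - 5q_K - (q_N) = 0.
So q_N = (132 - q_K)/8 and q_K = (179 - q_N)/5.
Substituting one into the other gives q_N = 37/3 and q_K = 100/3.
Price P = 261 - 137/3 = 646/3.
Kestrel's profit: (646/3)·(100/3) - 82·(100/3) - (3/2)(100/3)² = 2777.7778.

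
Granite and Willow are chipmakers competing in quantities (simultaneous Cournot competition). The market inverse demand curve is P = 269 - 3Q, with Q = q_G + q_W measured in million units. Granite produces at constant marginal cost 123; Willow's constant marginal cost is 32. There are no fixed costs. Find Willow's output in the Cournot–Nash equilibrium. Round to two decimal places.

Granite's profit: π_G = (269 - 3Q)q_G - (123q_G). Setting ∂π_G/∂q_G = 0: 146 - 6q_G - 3(q_W) = 0.
Willow's first-order condition: 237 - 6q_W - 3(q_G) = 0.
Rearranging gives the reaction functions q_G = (146 - 3q_W)/6 and q_W = (237 - 3q_G)/6.
Substituting one into the other gives q_G = 55/9 and q_W = 328/9.

36.44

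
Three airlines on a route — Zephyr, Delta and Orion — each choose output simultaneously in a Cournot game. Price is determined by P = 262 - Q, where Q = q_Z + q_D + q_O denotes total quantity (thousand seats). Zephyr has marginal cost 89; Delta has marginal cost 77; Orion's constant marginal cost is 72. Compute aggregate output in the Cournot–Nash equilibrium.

Zephyr's profit: π_Z = (262 - Q)q_Z - (89q_Z). Setting ∂π_Z/∂q_Z = 0: 173 - 2q_Z - (q_D + q_O) = 0.
Delta's first-order condition: 185 - 2q_D - (q_Z + q_O) = 0.
Orion's profit: π_O = (262 - Q)q_O - (72q_O). Setting ∂π_O/∂q_O = 0: 190 - 2q_O - (q_Z + q_D) = 0.
Summing all 3 equations gives 548 − 4Q = 0, hence Q = 137.
Back-substituting: q_Z = (173 − 137) = 36, q_D = (185 − 137) = 48, q_O = (190 − 137) = 53.
Total output Q = 36 + 48 + 53 = 137.

137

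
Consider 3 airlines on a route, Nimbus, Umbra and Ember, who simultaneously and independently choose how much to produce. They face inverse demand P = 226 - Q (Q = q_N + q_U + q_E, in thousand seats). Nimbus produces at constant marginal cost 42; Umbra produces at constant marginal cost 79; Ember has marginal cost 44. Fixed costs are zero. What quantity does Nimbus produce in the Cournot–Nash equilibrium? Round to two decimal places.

55.75

Nimbus's profit: π_N = (226 - Q)q_N - (42q_N). Setting ∂π_N/∂q_N = 0: 184 - 2q_N - (q_U + q_E) = 0.
Umbra's profit: π_U = (226 - Q)q_U - (79q_U). Setting ∂π_U/∂q_U = 0: 147 - 2q_U - (q_N + q_E) = 0.
Ember's first-order condition: 182 - 2q_E - (q_N + q_U) = 0.
Summing all 3 equations gives 513 − 4Q = 0, hence Q = 513/4.
Back-substituting: q_N = (184 − 513/4) = 223/4, q_U = (147 − 513/4) = 75/4, q_E = (182 − 513/4) = 215/4.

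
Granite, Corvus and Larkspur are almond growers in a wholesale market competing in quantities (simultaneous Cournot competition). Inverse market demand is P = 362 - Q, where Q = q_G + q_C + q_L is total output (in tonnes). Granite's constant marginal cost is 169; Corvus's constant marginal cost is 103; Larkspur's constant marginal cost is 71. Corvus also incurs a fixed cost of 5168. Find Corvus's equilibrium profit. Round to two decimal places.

197.56

Granite's profit: π_G = (362 - Q)q_G - (169q_G). Setting ∂π_G/∂q_G = 0: 193 - 2q_G - (q_C + q_L) = 0.
Corvus's profit: π_C = (362 - Q)q_C - (103q_C). Setting ∂π_C/∂q_C = 0: 259 - 2q_C - (q_G + q_L) = 0.
Larkspur's first-order condition: 291 - 2q_L - (q_G + q_C) = 0.
Adding the 3 first-order conditions: 743 − 4Q = 0, so Q = 743/4.
Back-substituting: q_G = (193 − 743/4) = 29/4, q_C = (259 − 743/4) = 293/4, q_L = (291 − 743/4) = 421/4.
Price P = 362 - 743/4 = 705/4.
Corvus's profit: (705/4 - 103)·(293/4) - 5168 = 197.5625.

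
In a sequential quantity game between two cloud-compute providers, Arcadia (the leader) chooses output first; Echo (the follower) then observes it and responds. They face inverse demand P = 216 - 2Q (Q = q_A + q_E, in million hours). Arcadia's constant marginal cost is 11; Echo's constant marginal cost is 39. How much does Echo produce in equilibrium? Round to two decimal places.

Solve by backward induction. Given q_A, the follower Echo maximises π_E = (216 - 2q_A - 2q_E)q_E - 39q_E.
Setting the follower's marginal profit to zero, 177 - 2q_A - 4q_E = 0, i.e. q_E = (177 - 2q_A)/4.
The leader anticipates this reaction. Substituting into P = 216 - 2Q gives P = 255/2 - q_A, so π_A = (255/2 - q_A)q_A - 11q_A.
Maximising: ∂π_A/∂q_A = 233/2 - 2q_A = 0, giving q_A = 233/4.
Then q_E = (177 - 2·(233/4))/4 = 121/8.

15.13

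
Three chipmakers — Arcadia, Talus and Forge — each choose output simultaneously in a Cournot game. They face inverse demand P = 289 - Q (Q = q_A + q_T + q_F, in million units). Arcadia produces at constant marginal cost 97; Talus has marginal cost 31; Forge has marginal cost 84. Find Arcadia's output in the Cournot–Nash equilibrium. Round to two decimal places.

28.25

Arcadia's profit: π_A = (289 - Q)q_A - (97q_A). Setting ∂π_A/∂q_A = 0: 192 - 2q_A - (q_T + q_F) = 0.
Talus's first-order condition: 258 - 2q_T - (q_A + q_F) = 0.
Forge's profit: π_F = (289 - Q)q_F - (84q_F). Setting ∂π_F/∂q_F = 0: 205 - 2q_F - (q_A + q_T) = 0.
Adding the 3 conditions: 655 − 2Q − 2Q = 0, i.e. Q = 655/4.
Back-substituting: q_A = (192 − 655/4) = 113/4, q_T = (258 − 655/4) = 377/4, q_F = (205 − 655/4) = 165/4.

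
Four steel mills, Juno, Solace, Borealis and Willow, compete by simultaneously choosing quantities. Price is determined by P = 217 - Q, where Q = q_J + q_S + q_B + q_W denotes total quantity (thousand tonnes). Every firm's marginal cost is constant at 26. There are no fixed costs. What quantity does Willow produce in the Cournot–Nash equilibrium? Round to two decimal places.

38.20

A representative firm's profit is π_i = q_i(217 - Q) - 26q_i.
First-order condition (treating rivals' output as given): 191 - 2q_i - Σ_{j≠i} q_j = 0.
By symmetry each firm produces the same amount; substituting Σ_{j≠i} q_j = 3q_i yields q_i = 191/5.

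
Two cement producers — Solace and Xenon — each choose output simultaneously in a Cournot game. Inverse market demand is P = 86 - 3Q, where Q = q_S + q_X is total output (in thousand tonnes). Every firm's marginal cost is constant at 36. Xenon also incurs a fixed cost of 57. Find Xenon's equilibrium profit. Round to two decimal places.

35.59

Each firm earns π_i = (86 - 3Q)q_i - 36q_i.
First-order condition (treating rivals' output as given): 50 - 6q_i - 3q_j = 0.
With identical firms every q_j equals q_i, so q_j = q_i and 50 = 9q_i, giving q_i = 50/9.
Price P = 86 - 3·(100/9) = 158/3.
Xenon's profit: (158/3 - 36)·(50/9) - 57 = 961/27.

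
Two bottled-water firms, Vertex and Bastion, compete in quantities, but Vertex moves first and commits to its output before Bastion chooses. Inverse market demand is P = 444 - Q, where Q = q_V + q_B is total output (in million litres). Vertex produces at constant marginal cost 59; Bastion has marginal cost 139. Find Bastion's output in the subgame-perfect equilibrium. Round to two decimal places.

36.25

The follower Bastion best-responds to any q_V: π_B = (444 - Q)q_B - 139q_B.
Follower FOC: 305 - q_V - 2q_B = 0, so q_B(q_V) = (305 - q_V)/2.
Vertex substitutes q_B(q_V) into its own profit: π_V = q_V(444 - q_V - (305 - q_V)/2) - 59q_V = (583/2 - (1/2)q_V)q_V - 59q_V.
Maximising: ∂π_V/∂q_V = 465/2 - q_V = 0, giving q_V = 465/2.
Then q_B = (305 - 465/2)/2 = 145/4.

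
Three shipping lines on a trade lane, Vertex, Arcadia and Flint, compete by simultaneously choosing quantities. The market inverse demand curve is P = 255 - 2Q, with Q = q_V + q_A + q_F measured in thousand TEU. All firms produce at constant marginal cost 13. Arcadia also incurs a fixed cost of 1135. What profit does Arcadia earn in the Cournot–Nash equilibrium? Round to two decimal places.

Each firm earns π_i = (255 - 2Q)q_i - 13q_i.
First-order condition (treating rivals' output as given): 242 - 4q_i - 2·Σ_{j≠i} q_j = 0.
With identical firms every q_j equals q_i, so Σ_{j≠i} q_j = 2q_i and 242 = 8q_i, giving q_i = 121/4.
Price P = 255 - 2·(363/4) = 147/2.
Arcadia's profit: (147/2 - 13)·(121/4) - 1135 = 695.1250.

695.13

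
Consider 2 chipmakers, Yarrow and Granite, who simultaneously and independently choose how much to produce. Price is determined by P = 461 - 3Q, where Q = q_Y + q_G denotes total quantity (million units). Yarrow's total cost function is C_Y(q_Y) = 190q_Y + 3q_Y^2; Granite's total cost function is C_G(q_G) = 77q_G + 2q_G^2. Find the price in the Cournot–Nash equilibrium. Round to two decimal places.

Yarrow's profit: π_Y = (461 - 3Q)q_Y - (190q_Y + 3q_Y²). Setting ∂π_Y/∂q_Y = 0: 271 - 12q_Y - 3(q_G) = 0.
Granite's profit: π_G = (461 - 3Q)q_G - (77q_G + 2q_G²). Setting ∂π_G/∂q_G = 0: 384 - 10q_G - 3(q_Y) = 0.
Rearranging gives the reaction functions q_Y = (271 - 3q_G)/12 and q_G = (384 - 3q_Y)/10.
Substituting one into the other gives q_Y = 1558/111 and q_G = 1265/37.
Total output Q = 48.2252, so price P = 461 - 3·48.2252 = 316.3243.

316.32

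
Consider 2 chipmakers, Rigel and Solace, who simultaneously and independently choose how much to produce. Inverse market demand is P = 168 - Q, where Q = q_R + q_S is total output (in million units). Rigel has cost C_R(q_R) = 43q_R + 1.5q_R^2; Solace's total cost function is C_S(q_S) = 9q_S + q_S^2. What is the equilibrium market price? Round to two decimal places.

114.79

Rigel's profit: π_R = (168 - Q)q_R - (43q_R + (3/2)q_R²). Setting ∂π_R/∂q_R = 0: 125 - 5q_R - (q_S) = 0.
Solace's profit: π_S = (168 - Q)q_S - (9q_S + q_S²). Setting ∂π_S/∂q_S = 0: 159 - 4q_S - (q_R) = 0.
Rearranging gives the reaction functions q_R = (125 - q_S)/5 and q_S = (159 - q_R)/4.
Solving the pair: q_R = 341/19, q_S = 670/19.
Total output Q = 1011/19, so price P = 168 - 1011/19 = 114.7895.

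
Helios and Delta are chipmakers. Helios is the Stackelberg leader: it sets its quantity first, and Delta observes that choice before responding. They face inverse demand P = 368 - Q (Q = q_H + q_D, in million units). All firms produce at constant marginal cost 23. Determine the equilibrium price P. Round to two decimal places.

The follower Delta best-responds to any q_H: π_D = (368 - Q)q_D - 23q_D.
∂π_D/∂q_D = 345 - q_H - 2q_D = 0 gives the reaction function q_D = (345 - q_H)/2.
The leader anticipates this reaction. Substituting into P = 368 - Q gives P = 391/2 - (1/2)q_H, so π_H = (391/2 - (1/2)q_H)q_H - 23q_H.
The leader's first-order condition 345/2 - q_H = 0 yields q_H = 345/2.
Then q_D = (345 - 345/2)/2 = 345/4.
Total output Q = 1035/4, so price P = 368 - 1035/4 = 437/4.

109.25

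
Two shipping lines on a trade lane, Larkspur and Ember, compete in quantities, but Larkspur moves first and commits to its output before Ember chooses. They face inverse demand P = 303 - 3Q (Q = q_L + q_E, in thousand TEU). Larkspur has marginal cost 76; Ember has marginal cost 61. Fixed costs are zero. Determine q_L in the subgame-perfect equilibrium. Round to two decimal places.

Solve by backward induction. Given q_L, the follower Ember maximises π_E = (303 - 3q_L - 3q_E)q_E - 61q_E.
Follower FOC: 242 - 3q_L - 6q_E = 0, so q_E(q_L) = (242 - 3q_L)/6.
Larkspur substitutes q_E(q_L) into its own profit: π_L = q_L(303 - 3q_L - (242 - 3q_L)/2) - 76q_L = (182 - (3/2)q_L)q_L - 76q_L.
Maximising: ∂π_L/∂q_L = 106 - 3q_L = 0, giving q_L = 106/3.
Then q_E = (242 - 3·(106/3))/6 = 68/3.

35.33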